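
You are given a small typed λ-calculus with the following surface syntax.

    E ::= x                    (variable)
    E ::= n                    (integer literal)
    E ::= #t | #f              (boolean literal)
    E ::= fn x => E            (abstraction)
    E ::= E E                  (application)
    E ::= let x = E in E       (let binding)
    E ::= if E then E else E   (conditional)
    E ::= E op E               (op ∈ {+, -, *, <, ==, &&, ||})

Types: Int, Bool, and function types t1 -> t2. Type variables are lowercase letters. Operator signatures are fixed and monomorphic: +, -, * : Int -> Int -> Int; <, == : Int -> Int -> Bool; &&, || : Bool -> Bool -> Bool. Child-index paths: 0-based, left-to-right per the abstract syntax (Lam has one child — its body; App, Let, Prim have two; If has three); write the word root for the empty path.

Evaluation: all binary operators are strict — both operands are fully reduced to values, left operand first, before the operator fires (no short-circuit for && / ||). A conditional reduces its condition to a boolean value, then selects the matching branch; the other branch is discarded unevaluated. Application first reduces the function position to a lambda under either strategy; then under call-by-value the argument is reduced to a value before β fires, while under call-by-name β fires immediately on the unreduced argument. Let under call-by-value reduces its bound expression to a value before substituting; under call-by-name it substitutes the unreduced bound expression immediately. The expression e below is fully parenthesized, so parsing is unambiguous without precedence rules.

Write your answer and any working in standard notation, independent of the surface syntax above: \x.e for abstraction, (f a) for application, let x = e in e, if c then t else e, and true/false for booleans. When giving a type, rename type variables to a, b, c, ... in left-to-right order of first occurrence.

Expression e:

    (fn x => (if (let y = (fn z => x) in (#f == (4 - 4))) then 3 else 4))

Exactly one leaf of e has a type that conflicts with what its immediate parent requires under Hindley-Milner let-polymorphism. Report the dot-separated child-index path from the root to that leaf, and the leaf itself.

Working:
x : a
\z._ : b -> a
let y : forall. b -> a
  unify Bool ~ Int
  FAIL: mismatch Bool ~ Int

Answer: 0.0.1.0 : false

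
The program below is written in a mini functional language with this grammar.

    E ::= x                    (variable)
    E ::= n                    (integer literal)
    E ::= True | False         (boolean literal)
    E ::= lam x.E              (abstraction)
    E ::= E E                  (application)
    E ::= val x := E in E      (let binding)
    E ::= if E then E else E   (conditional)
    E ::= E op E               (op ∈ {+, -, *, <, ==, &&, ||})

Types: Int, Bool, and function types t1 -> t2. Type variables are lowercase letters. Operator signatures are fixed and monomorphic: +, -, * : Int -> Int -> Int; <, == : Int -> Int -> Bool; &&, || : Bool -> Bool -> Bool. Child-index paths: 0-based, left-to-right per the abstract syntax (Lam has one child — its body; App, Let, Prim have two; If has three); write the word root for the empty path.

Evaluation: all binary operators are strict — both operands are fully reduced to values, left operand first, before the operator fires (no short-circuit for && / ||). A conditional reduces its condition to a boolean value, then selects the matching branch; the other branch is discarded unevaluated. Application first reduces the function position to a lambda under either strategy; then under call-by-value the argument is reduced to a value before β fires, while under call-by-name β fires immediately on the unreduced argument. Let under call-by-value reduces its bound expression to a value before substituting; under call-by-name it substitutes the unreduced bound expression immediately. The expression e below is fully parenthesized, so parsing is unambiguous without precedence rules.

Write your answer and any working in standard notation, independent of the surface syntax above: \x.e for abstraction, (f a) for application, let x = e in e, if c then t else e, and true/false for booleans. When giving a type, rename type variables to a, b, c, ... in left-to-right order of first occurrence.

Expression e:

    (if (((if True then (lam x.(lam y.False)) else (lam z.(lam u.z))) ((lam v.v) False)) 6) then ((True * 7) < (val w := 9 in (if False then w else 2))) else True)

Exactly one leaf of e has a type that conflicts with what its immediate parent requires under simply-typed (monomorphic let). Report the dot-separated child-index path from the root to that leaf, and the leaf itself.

Answer: 1.0.0 : true

Trace:
  unify Bool ~ Bool
\y._ : b -> Bool
\x._ : a -> b -> Bool
z : c
\u._ : d -> c
\z._ : c -> d -> c
  unify a -> b -> Bool ~ c -> d -> c
  unify a ~ c
  unify b -> Bool ~ d -> c
  unify b ~ d
  unify Bool ~ c
v : e
\v._ : e -> e
  unify e -> e ~ Bool -> f
  unify e ~ Bool
  unify Bool ~ f
_ _ : Bool
  unify Bool -> d -> Bool ~ Bool -> g
  unify Bool ~ Bool
  unify d -> Bool ~ g
_ _ : d -> Bool
  unify d -> Bool ~ Int -> h
  unify d ~ Int
  unify Bool ~ h
_ _ : Bool
  unify Bool ~ Bool
  unify Bool ~ Int
  FAIL: mismatch Bool ~ Int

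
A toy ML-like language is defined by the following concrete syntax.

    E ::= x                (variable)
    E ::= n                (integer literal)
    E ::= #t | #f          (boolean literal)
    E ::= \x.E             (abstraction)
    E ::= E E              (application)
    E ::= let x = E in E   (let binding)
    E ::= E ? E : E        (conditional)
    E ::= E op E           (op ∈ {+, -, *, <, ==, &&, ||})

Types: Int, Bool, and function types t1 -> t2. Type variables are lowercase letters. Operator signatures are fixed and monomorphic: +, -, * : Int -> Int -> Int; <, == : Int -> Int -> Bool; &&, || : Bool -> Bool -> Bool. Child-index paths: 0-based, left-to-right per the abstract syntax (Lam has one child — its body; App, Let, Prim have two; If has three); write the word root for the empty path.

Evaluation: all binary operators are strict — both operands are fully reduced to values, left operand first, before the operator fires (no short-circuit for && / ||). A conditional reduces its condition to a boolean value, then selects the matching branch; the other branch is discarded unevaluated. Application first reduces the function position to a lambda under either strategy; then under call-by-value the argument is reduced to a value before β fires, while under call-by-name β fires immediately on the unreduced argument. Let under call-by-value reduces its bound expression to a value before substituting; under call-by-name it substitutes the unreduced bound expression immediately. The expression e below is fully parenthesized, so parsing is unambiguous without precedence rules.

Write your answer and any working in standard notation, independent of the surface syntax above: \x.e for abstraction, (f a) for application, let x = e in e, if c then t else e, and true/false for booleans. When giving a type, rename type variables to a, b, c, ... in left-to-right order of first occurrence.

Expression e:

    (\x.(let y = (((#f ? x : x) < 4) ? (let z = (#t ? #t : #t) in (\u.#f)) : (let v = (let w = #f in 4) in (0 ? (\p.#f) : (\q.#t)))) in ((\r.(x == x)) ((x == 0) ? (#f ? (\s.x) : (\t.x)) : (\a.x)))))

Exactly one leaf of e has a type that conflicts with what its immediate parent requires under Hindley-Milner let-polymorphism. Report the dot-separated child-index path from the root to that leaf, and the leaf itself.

Trace:
  unify Bool ~ Bool
x : a
x : a
  unify a ~ a
  unify a ~ Int
  unify Int ~ Int
  unify Bool ~ Bool
  unify Bool ~ Bool
  unify Bool ~ Bool
let z : Bool
\u._ : b -> Bool
let w : Bool
let v : Int
  unify Int ~ Bool
  FAIL: mismatch Int ~ Bool

Answer: 0.0.2.1.0 : 0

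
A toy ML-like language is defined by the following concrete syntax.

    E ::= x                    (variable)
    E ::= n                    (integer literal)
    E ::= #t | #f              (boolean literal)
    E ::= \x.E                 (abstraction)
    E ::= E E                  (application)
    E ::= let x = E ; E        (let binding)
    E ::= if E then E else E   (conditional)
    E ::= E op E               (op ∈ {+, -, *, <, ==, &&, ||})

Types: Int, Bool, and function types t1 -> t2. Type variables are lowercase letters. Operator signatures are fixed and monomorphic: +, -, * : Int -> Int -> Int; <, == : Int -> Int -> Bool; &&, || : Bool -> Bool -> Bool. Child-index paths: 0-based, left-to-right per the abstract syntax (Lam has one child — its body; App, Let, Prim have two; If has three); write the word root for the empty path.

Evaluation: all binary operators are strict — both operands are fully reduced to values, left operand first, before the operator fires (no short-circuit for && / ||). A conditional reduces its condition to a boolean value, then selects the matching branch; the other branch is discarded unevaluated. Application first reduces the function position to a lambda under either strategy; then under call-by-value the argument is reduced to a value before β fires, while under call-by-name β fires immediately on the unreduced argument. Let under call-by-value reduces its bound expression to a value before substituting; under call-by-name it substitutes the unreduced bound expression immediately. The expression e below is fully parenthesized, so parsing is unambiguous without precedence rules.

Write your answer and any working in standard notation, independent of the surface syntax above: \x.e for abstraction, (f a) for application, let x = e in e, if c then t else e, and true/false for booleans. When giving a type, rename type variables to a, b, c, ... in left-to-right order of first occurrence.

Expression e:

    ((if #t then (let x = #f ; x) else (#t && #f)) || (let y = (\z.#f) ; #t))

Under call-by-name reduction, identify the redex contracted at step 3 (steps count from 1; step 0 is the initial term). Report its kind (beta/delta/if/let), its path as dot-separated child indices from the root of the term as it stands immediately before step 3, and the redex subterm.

Answer: let at 1 : (let y = (\z.false) in true)

Derivation:
step 0: ((if true then (let x = false in x) else (true && false)) || (let y = (\z.false) in true))
step 1: [if@0] ((let x = false in x) || (let y = (\z.false) in true))
step 2: [let@0] (false || (let y = (\z.false) in true))
step 3: [let@1] (false || true)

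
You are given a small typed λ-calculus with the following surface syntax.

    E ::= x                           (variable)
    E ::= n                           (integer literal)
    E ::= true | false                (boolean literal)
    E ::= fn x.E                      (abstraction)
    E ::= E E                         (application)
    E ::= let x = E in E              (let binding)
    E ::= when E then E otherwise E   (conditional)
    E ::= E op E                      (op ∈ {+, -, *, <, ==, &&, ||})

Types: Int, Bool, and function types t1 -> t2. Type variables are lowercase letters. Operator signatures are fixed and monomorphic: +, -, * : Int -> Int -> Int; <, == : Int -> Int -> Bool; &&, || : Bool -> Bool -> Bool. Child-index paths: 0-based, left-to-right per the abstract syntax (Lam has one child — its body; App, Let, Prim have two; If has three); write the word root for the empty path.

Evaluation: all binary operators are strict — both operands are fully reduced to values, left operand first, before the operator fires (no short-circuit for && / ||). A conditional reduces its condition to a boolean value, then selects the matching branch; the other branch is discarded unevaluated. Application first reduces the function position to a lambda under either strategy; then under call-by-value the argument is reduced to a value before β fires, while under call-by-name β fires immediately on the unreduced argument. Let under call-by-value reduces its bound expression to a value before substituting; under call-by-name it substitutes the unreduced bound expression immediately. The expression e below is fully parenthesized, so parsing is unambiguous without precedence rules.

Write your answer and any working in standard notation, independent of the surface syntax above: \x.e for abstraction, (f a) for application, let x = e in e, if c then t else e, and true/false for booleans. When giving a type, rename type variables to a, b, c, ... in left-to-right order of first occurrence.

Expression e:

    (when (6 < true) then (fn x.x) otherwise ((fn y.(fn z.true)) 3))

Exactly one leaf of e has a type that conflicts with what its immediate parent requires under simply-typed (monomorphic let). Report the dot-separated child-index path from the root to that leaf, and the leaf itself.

Answer: 0.1 : true

Working:
  unify Int ~ Int
  unify Bool ~ Int
  FAIL: mismatch Bool ~ Int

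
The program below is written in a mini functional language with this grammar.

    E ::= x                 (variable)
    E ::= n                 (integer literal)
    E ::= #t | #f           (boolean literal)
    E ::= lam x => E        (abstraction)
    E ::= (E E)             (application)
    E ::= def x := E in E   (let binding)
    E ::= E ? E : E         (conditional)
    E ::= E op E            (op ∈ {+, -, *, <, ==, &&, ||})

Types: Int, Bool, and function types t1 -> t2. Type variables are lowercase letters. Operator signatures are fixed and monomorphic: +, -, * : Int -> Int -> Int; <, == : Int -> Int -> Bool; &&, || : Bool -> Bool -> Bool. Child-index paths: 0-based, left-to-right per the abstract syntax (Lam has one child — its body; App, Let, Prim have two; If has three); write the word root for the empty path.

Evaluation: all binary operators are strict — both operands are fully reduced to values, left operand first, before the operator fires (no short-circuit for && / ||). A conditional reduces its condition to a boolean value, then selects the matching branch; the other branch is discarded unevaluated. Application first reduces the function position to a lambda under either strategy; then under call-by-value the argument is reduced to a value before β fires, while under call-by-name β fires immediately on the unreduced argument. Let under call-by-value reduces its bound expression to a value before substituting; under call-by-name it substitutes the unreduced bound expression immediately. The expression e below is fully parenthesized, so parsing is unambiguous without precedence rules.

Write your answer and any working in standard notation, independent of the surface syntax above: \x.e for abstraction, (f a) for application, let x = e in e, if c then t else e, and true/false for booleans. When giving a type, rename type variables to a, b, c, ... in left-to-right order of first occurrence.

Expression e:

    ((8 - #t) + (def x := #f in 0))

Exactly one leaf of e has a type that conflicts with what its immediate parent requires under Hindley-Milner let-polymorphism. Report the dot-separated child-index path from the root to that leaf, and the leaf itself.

Trace:
  unify Int ~ Int
  unify Bool ~ Int
  FAIL: mismatch Bool ~ Int

Answer: 0.1 : true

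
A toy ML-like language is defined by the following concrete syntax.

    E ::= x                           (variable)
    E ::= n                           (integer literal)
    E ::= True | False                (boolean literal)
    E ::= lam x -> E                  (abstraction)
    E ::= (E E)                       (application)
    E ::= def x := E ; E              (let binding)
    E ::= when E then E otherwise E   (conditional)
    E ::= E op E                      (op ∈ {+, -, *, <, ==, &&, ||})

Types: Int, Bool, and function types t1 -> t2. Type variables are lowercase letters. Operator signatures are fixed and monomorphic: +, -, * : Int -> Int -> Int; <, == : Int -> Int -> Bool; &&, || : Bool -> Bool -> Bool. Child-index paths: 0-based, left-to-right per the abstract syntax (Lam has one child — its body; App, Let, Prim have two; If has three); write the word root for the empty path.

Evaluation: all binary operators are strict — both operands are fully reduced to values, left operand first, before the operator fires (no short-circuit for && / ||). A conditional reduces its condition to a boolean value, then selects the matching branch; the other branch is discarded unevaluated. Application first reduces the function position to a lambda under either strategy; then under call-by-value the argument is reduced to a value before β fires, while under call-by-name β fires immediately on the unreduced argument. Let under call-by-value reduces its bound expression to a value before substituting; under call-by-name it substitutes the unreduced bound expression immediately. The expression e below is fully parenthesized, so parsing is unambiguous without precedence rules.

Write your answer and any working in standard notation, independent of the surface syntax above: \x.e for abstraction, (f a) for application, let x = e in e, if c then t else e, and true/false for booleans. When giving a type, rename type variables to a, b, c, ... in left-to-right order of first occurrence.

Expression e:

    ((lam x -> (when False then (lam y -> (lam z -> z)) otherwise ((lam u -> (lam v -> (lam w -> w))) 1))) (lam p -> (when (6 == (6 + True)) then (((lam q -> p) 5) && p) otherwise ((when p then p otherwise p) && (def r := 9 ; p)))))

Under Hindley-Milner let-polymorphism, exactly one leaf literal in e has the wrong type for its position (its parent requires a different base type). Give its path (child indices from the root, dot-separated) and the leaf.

Answer: 1.0.0.1.1 : true

Trace:
  unify Bool ~ Bool
z : c
\z._ : c -> c
\y._ : b -> c -> c
w : f
\w._ : f -> f
\v._ : e -> f -> f
\u._ : d -> e -> f -> f
  unify d -> e -> f -> f ~ Int -> g
  unify d ~ Int
  unify e -> f -> f ~ g
_ _ : e -> f -> f
  unify b -> c -> c ~ e -> f -> f
  unify b ~ e
  unify c -> c ~ f -> f
  unify c ~ f
  unify f ~ f
\x._ : a -> e -> f -> f
  unify Int ~ Int
  unify Int ~ Int
  unify Bool ~ Int
  FAIL: mismatch Bool ~ Int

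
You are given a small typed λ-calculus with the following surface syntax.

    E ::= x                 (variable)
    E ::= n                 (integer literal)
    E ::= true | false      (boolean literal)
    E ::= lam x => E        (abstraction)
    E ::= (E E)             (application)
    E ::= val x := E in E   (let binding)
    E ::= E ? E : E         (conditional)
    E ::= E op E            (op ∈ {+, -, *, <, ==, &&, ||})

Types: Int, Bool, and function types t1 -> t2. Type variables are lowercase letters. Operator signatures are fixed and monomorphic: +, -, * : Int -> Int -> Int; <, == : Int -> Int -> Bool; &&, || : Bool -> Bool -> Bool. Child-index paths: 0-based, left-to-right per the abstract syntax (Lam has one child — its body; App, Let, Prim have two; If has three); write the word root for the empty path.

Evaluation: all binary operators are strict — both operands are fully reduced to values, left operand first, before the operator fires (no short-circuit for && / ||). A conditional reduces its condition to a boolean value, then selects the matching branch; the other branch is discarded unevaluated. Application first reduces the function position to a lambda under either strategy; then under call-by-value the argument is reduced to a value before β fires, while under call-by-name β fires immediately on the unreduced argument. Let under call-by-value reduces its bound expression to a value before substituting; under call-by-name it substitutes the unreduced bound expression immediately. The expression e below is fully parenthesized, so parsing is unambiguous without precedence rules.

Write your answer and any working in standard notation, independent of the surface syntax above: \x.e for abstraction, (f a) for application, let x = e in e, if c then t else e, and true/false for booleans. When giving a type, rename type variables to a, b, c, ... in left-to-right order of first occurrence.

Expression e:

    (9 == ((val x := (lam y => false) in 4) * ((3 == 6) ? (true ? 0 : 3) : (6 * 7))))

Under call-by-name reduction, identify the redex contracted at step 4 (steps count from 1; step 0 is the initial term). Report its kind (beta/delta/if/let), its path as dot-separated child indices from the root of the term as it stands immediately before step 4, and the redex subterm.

Derivation:
step 0: (9 == ((let x = (\y.false) in 4) * (if (3 == 6) then (if true then 0 else 3) else (6 * 7))))
step 1: [let@1.0] (9 == (4 * (if (3 == 6) then (if true then 0 else 3) else (6 * 7))))
step 2: [delta@1.1.0] (9 == (4 * (if false then (if true then 0 else 3) else (6 * 7))))
step 3: [if@1.1] (9 == (4 * (6 * 7)))
step 4: [delta@1.1] (9 == (4 * 42))

Answer: delta at 1.1 : (6 * 7)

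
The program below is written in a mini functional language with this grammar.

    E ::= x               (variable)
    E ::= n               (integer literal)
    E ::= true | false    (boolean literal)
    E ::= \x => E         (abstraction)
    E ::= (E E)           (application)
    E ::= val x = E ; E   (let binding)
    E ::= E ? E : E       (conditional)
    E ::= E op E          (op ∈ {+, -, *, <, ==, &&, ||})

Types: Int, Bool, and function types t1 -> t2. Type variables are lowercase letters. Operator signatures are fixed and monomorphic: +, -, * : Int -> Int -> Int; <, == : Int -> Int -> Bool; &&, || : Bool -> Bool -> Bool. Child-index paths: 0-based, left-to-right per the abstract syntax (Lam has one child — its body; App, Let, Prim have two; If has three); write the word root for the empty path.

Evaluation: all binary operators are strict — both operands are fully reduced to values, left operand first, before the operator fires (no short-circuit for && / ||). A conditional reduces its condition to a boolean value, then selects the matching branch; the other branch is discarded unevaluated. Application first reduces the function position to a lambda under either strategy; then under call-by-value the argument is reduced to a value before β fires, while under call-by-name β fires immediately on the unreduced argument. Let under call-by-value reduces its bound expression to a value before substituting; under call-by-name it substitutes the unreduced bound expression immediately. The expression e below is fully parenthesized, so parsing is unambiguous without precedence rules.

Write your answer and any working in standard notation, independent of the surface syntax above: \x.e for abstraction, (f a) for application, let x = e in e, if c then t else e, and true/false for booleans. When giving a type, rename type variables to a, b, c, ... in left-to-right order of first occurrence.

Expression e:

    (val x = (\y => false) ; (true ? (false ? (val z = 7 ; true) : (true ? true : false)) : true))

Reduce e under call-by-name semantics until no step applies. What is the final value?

Answer: true

Trace:
step 0: (let x = (\y.false) in (if true then (if false then (let z = 7 in true) else (if true then true else false)) else true))
step 1: [let@root] (if true then (if false then (let z = 7 in true) else (if true then true else false)) else true)
step 2: [if@root] (if false then (let z = 7 in true) else (if true then true else false))
step 3: [if@root] (if true then true else false)
step 4: [if@root] true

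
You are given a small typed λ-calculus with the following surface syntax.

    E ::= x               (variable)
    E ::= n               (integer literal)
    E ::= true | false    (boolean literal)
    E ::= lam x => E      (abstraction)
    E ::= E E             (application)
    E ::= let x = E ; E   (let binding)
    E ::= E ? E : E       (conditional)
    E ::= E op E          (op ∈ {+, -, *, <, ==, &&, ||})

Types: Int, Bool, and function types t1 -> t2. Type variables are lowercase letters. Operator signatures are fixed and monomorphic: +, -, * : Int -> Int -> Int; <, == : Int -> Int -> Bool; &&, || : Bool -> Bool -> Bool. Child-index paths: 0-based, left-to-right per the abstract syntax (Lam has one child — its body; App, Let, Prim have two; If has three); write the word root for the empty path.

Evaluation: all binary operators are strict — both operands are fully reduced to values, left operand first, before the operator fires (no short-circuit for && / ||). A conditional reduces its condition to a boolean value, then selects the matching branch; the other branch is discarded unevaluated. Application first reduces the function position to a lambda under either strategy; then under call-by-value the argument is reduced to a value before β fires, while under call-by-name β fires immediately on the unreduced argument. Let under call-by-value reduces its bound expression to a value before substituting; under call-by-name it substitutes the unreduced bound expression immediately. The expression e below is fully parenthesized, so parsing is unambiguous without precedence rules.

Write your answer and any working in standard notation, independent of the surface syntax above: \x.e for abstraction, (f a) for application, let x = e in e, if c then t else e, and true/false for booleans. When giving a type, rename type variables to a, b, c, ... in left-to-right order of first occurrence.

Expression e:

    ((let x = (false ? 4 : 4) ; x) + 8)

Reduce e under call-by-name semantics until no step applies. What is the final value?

Derivation:
step 0: ((let x = (if false then 4 else 4) in x) + 8)
step 1: [let@0] ((if false then 4 else 4) + 8)
step 2: [if@0] (4 + 8)
step 3: [delta@root] 12

Answer: 12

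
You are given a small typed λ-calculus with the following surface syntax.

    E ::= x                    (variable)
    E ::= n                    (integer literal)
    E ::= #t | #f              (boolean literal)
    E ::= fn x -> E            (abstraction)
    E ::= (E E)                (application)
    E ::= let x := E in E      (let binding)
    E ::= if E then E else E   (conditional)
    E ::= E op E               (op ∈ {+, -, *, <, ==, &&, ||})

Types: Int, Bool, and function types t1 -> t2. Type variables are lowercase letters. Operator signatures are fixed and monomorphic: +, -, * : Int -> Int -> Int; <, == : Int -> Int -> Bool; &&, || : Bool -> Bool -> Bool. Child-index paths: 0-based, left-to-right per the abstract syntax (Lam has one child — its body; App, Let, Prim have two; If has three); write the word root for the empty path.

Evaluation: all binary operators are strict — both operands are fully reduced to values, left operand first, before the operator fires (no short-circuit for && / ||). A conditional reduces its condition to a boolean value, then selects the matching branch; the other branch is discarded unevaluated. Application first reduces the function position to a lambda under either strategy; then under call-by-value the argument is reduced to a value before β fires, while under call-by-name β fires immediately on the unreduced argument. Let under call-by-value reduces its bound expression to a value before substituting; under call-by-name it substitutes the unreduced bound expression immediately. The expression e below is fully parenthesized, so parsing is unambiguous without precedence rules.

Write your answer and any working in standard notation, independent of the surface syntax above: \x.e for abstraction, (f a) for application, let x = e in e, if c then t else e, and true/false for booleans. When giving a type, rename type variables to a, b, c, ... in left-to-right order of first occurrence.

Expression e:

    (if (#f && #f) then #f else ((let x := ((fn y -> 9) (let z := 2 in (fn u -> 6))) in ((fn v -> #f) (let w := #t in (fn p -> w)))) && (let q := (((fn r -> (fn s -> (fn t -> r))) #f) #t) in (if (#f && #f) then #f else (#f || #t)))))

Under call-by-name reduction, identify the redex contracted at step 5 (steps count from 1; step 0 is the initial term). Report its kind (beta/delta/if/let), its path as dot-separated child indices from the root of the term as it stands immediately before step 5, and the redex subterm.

Answer: let at 1 : (let q = (((\r.(\s.(\t.r))) false) true) in (if (false && false) then false else (false || true)))

Derivation:
step 0: (if (false && false) then false else ((let x = ((\y.9) (let z = 2 in (\u.6))) in ((\v.false) (let w = true in (\p.w)))) && (let q = (((\r.(\s.(\t.r))) false) true) in (if (false && false) then false else (false || true)))))
step 1: [delta@0] (if false then false else ((let x = ((\y.9) (let z = 2 in (\u.6))) in ((\v.false) (let w = true in (\p.w)))) && (let q = (((\r.(\s.(\t.r))) false) true) in (if (false && false) then false else (false || true)))))
step 2: [if@root] ((let x = ((\y.9) (let z = 2 in (\u.6))) in ((\v.false) (let w = true in (\p.w)))) && (let q = (((\r.(\s.(\t.r))) false) true) in (if (false && false) then false else (false || true))))
step 3: [let@0] (((\v.false) (let w = true in (\p.w))) && (let q = (((\r.(\s.(\t.r))) false) true) in (if (false && false) then false else (false || true))))
step 4: [beta@0] (false && (let q = (((\r.(\s.(\t.r))) false) true) in (if (false && false) then false else (false || true))))
step 5: [let@1] (false && (if (false && false) then false else (false || true)))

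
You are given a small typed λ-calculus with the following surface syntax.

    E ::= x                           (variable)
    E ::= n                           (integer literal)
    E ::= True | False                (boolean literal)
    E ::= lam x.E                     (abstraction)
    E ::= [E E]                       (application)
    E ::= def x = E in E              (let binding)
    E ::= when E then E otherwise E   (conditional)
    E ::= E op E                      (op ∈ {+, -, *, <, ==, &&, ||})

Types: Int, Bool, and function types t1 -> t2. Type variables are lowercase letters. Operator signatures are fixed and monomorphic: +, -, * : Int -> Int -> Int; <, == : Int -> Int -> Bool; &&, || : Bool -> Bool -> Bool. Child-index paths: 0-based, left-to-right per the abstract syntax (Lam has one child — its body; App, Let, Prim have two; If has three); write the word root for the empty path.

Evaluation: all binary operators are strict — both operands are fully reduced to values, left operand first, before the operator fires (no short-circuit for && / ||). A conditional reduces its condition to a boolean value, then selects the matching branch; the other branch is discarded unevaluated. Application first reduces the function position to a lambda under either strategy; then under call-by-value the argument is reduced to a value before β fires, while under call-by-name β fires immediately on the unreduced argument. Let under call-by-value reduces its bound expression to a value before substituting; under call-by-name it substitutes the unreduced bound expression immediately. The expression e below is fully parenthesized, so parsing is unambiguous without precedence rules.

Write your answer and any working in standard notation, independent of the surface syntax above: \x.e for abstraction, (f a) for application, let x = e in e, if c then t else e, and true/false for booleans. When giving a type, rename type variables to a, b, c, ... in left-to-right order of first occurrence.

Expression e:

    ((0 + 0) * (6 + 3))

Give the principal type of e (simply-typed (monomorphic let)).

Derivation:
  unify Int ~ Int
  unify Int ~ Int
  unify Int ~ Int
  unify Int ~ Int
  unify Int ~ Int
  unify Int ~ Int

Answer: Int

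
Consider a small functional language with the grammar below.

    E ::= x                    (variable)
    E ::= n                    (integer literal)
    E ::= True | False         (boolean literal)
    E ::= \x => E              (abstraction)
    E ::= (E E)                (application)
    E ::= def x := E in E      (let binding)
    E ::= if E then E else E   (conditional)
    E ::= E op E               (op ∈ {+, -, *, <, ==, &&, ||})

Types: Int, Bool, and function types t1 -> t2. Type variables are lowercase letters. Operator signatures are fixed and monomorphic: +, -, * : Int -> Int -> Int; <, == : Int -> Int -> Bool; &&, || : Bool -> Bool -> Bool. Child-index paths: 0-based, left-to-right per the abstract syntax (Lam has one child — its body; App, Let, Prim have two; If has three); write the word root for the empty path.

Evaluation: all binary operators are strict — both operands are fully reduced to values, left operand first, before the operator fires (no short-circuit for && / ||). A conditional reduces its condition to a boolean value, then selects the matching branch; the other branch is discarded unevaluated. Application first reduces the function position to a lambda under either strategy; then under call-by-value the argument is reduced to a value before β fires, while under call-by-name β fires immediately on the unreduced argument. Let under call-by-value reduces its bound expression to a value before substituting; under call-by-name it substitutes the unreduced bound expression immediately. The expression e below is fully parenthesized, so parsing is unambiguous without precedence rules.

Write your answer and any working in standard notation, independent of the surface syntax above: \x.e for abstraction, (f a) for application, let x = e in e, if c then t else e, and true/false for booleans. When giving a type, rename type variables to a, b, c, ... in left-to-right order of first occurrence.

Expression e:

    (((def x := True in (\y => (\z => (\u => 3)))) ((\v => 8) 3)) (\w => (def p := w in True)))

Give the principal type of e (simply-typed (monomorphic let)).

Answer: a -> Int

Working:
let x : Bool
\u._ : c -> Int
\z._ : b -> c -> Int
\y._ : a -> b -> c -> Int
\v._ : d -> Int
  unify d -> Int ~ Int -> e
  unify d ~ Int
  unify Int ~ e
_ _ : Int
  unify a -> b -> c -> Int ~ Int -> f
  unify a ~ Int
  unify b -> c -> Int ~ f
_ _ : b -> c -> Int
w : g
let p : g
\w._ : g -> Bool
  unify b -> c -> Int ~ (g -> Bool) -> h
  unify b ~ g -> Bool
  unify c -> Int ~ h
_ _ : c -> Int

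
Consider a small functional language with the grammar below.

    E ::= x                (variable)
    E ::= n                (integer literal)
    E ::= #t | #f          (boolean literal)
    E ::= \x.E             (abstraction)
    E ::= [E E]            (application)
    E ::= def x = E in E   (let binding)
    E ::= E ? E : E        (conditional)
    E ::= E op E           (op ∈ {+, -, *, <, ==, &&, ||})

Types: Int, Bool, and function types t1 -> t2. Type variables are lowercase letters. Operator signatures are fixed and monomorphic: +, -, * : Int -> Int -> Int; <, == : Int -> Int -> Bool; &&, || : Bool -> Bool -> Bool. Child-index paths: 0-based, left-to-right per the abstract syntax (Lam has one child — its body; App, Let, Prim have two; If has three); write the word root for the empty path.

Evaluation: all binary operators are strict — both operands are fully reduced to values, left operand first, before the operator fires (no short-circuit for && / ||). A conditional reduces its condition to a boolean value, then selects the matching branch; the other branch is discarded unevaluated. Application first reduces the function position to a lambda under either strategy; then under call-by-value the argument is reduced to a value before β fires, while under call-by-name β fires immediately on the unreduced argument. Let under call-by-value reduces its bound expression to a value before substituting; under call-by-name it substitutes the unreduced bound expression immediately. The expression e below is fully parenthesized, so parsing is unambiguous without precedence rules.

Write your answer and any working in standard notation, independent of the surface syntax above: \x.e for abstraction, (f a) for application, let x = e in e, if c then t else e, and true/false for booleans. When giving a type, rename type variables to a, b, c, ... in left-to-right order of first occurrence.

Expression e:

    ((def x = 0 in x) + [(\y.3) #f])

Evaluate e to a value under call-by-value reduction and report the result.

Answer: 3

Trace:
step 0: ((let x = 0 in x) + ((\y.3) false))
step 1: [let@0] (0 + ((\y.3) false))
step 2: [beta@1] (0 + 3)
step 3: [delta@root] 3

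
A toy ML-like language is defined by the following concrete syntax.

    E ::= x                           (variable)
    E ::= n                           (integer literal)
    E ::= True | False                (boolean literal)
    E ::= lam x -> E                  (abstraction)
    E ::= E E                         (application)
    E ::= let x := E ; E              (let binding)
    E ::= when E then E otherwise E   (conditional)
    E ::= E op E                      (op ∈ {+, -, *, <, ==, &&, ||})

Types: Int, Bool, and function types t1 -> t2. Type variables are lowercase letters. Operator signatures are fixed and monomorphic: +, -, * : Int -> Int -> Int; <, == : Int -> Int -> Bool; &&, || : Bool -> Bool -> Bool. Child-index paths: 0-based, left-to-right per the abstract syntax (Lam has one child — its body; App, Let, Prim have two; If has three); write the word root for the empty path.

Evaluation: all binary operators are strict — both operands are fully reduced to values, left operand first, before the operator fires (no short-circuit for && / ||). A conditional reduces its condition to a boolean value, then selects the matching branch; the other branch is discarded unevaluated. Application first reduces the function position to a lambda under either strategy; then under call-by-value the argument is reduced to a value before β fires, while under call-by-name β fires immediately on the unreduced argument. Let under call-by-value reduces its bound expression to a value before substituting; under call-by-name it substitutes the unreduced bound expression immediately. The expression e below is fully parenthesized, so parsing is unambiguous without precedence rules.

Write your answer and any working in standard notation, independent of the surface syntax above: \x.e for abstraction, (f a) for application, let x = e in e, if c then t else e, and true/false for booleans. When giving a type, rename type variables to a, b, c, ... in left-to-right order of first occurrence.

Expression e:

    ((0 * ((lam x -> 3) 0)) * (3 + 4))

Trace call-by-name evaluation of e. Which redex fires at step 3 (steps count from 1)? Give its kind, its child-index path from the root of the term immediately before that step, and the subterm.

Working:
step 0: ((0 * ((\x.3) 0)) * (3 + 4))
step 1: [beta@0.1] ((0 * 3) * (3 + 4))
step 2: [delta@0] (0 * (3 + 4))
step 3: [delta@1] (0 * 7)

Answer: delta at 1 : (3 + 4)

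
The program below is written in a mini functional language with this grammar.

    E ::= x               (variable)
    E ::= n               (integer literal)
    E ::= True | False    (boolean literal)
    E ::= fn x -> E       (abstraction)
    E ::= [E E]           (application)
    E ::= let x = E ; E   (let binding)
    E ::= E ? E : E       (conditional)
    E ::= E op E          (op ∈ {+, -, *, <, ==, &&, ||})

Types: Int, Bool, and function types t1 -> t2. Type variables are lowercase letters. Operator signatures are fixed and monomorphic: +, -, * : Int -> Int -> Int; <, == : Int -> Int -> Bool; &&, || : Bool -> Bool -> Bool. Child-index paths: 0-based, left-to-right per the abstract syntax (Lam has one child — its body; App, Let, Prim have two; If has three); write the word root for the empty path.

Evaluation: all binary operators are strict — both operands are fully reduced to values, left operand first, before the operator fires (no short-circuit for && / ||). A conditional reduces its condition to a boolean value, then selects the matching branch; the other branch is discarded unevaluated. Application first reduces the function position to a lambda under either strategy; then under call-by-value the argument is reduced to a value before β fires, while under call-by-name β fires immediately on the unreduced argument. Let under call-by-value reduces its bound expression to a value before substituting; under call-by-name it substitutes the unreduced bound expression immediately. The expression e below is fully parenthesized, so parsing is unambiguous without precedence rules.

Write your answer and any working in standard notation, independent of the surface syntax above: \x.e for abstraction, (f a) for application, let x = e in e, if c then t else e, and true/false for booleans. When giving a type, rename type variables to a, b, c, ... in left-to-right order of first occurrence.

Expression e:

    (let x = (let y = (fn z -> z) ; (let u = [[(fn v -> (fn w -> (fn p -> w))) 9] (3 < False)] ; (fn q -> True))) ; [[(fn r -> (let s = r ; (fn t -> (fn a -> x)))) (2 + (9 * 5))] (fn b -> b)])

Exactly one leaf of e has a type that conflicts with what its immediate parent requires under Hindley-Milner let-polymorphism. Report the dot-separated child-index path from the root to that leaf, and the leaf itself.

Answer: 0.1.0.1.1 : false

Derivation:
z : a
\z._ : a -> a
let y : forall. a -> a
w : c
\p._ : d -> c
\w._ : c -> d -> c
\v._ : b -> c -> d -> c
  unify b -> c -> d -> c ~ Int -> e
  unify b ~ Int
  unify c -> d -> c ~ e
_ _ : c -> d -> c
  unify Int ~ Int
  unify Bool ~ Int
  FAIL: mismatch Bool ~ Int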